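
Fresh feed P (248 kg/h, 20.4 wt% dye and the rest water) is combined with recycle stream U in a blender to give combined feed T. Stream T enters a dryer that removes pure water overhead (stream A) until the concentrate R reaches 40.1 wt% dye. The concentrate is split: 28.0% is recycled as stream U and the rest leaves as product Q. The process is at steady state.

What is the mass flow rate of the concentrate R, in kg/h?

Overall dye balance (none leaves overhead): dye in fresh feed = dye in product, i.e. 248×0.204 = (1−0.280)·R·0.401.
R = 50.592/(0.401×0.720) = 175.23 kg/h.

175.2 kg/h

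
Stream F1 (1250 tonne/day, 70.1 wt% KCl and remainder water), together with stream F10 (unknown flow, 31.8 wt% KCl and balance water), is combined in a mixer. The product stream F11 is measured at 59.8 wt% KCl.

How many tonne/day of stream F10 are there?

Let F10 be the unknown flow. Total out = 1250 + F10.
KCl balance: 876.25 + 0.318·F10 = 0.598·(1250 + F10)
(0.318 − 0.598)·F10 = 0.598×1250 − 876.25 = -128.75
F10 = -128.75 / -0.280 = 459.82 tonne/day

459.8 tonne/day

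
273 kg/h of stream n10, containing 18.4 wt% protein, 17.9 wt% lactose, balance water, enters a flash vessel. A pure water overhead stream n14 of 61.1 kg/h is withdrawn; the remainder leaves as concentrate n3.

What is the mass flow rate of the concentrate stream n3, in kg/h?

211.9 kg/h

Concentrate = 273 − 61.1 = 211.9 kg/h.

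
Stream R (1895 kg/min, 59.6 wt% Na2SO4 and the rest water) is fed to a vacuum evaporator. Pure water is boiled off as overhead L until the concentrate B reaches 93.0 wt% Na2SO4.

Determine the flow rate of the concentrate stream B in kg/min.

1214 kg/min

Na2SO4 is conserved: 1895×0.596 = 1129.4 kg/min all reports to the concentrate.
Concentrate = 1129.4/(target fraction) = 1214.4 kg/min.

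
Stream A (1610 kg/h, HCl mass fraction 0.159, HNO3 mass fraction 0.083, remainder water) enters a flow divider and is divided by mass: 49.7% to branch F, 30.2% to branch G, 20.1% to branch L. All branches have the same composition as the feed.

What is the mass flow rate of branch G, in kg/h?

486.2 kg/h

Branch G flow = 0.302×1610 = 486.22 kg/h.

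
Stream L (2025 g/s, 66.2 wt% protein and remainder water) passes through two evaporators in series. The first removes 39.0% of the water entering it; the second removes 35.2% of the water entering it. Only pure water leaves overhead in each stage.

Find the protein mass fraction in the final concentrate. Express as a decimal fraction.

0.8321

water in feed = 2025×0.338 = 684.45 g/s.
After stage 1: water left = (1−0.390)×684.45 = 417.51; stream total = 1758.1 g/s.
After stage 2: water left = (1−0.352)×417.51 = 270.55; final concentrate = 1611.1 g/s.
protein fraction = 1340.5/1611.1 = 0.8321.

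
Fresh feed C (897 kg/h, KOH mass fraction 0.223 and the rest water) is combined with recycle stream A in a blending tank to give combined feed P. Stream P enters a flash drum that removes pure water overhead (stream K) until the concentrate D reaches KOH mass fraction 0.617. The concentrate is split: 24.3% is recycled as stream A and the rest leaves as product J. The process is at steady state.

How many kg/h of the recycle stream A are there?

Overall KOH balance (none leaves overhead): KOH in fresh feed = KOH in product, i.e. 897×0.223 = (1−0.243)·D·0.617.
D = 200.03/(0.617×0.757) = 428.27 kg/h.
Recycle A = 0.243×428.27 = 104.07 kg/h.

104.1 kg/h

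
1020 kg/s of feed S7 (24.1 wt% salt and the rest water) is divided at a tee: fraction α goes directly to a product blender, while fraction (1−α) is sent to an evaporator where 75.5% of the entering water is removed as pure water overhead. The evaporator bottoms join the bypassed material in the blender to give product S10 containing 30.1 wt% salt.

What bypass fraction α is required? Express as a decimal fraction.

0.652

All 1020×0.241 = 245.82 kg/s of salt reaches S10, so S10 = 245.82/0.301 = 816.68 kg/s and vapour = 203.32 kg/s.
The evaporator receives (1−α)·1020 of feed at 0.759 water and removes 0.755 of that water:
0.755×0.759×(1−α)×1020 = 203.32
(1−α) = 203.32/584.51 = 0.3479;  α = 0.6521.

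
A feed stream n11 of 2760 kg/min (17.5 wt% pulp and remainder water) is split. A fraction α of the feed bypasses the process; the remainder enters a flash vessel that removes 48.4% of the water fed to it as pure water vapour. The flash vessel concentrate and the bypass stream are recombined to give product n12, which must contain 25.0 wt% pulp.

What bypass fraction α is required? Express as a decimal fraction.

0.249

All 2760×0.175 = 483 kg/min of pulp reaches n12, so n12 = 483/0.250 = 1932 kg/min and vapour = 828 kg/min.
The evaporator receives (1−α)·2760 of feed at 0.825 water and removes 0.484 of that water:
0.484×0.825×(1−α)×2760 = 828
(1−α) = 828/1102.1 = 0.7513;  α = 0.2487.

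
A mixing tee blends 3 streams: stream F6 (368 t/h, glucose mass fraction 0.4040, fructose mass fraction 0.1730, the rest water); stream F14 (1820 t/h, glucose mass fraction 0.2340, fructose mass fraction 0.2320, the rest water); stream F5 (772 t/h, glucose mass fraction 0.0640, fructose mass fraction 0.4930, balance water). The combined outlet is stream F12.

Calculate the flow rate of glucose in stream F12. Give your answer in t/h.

624 t/h

glucose out = glucose in = 368×0.404 + 1820×0.234 + 772×0.064 = 623.96 t/h.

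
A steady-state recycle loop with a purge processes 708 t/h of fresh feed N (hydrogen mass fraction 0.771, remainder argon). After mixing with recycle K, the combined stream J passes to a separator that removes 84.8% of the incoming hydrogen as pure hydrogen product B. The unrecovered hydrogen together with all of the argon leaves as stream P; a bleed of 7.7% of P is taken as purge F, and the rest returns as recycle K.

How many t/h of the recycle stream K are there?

argon enters only via N and leaves only via the purge: 708×0.229 = 0.077×(argon in P), and the separator passes all argon, so argon in J = argon in P = 2105.6 t/h.
hydrogen in J: m_A = 708×0.771 + (1−0.077)·(1−0.848)·m_A, so m_A = 545.87/0.8597 = 634.95 t/h.
P = (1−0.848)×634.95 + 2105.6 = 2202.1 t/h.
Recycle K = (1−0.077)×2202.1 = 2032.6 t/h.

2033 t/h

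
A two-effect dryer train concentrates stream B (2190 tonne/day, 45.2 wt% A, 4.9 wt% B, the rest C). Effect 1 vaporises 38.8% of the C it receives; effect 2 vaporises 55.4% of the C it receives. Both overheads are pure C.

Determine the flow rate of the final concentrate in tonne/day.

C in feed = 2190×0.499 = 1092.8 tonne/day.
After stage 1: C left = (1−0.388)×1092.8 = 668.8; stream total = 1766 tonne/day.
After stage 2: C left = (1−0.554)×668.8 = 298.28; final concentrate = 1395.5 tonne/day.

1395 tonne/day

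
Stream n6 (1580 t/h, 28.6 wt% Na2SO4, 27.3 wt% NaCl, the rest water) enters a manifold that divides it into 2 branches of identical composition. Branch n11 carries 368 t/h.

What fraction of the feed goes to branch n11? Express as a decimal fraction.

Fraction to n11 = 368/1580 = 0.2329.

0.233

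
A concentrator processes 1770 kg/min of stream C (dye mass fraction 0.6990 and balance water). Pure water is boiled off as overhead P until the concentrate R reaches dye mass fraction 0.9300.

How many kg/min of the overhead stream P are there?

dye is conserved: 1770×0.699 = 1237.2 kg/min all reports to the concentrate.
Concentrate = 1237.2/(target fraction) = 1330.4 kg/min.
Overhead = 1770 − 1330.4 = 439.65 kg/min.

439.6 kg/min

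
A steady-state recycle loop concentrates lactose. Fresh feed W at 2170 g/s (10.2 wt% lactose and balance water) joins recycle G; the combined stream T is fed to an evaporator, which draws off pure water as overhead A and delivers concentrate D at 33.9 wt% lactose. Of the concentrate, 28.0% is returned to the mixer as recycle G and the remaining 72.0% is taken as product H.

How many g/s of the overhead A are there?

Overall lactose balance (none leaves overhead): lactose in fresh feed = lactose in product, i.e. 2170×0.102 = (1−0.280)·D·0.339.
D = 221.34/(0.339×0.720) = 906.83 g/s.
Recycle G = 0.280×906.83 = 253.91 g/s.
Combined feed T = 2170 + 253.91 = 2423.9 g/s.
Overhead A = T − D = 2423.9 − 906.83 = 1517.1 g/s.

1517 g/s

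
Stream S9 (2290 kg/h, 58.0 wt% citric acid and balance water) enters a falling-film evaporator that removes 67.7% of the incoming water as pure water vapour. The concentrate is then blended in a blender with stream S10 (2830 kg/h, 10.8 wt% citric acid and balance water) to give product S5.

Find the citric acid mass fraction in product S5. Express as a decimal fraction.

Vapour removed = 0.677×0.420×2290 = 651.14 kg/h; concentrate = 1638.9 kg/h.
citric acid reaching the mixer = 1328.2 (from concentrate) + 2830×0.108 = 1633.8 kg/h.
Product flow = 1638.9 + 2830 = 4468.9 kg/h; citric acid fraction = 0.366.

0.366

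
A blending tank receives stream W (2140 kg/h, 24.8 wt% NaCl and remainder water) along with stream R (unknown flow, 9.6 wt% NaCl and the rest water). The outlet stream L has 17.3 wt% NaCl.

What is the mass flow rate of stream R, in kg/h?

Let R be the unknown flow. Total out = 2140 + R.
NaCl balance: 530.72 + 0.096·R = 0.173·(2140 + R)
(0.096 − 0.173)·R = 0.173×2140 − 530.72 = -160.5
R = -160.5 / -0.077 = 2084.4 kg/h

2084 kg/h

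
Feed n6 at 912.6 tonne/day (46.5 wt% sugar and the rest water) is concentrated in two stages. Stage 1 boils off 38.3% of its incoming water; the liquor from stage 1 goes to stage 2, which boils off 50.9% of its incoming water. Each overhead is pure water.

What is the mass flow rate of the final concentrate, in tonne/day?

572.3 tonne/day

water in feed = 912.6×0.535 = 488.24 tonne/day.
After stage 1: water left = (1−0.383)×488.24 = 301.24; stream total = 725.6 tonne/day.
After stage 2: water left = (1−0.509)×301.24 = 147.91; final concentrate = 572.27 tonne/day.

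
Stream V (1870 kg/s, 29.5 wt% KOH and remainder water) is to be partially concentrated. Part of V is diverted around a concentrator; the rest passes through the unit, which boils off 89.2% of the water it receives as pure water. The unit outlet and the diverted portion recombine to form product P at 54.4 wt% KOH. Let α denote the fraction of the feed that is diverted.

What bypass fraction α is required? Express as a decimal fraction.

All 1870×0.295 = 551.65 kg/s of KOH reaches P, so P = 551.65/0.544 = 1014.1 kg/s and vapour = 855.94 kg/s.
The evaporator receives (1−α)·1870 of feed at 0.705 water and removes 0.892 of that water:
0.892×0.705×(1−α)×1870 = 855.94
(1−α) = 855.94/1176 = 0.7279;  α = 0.2721.

0.272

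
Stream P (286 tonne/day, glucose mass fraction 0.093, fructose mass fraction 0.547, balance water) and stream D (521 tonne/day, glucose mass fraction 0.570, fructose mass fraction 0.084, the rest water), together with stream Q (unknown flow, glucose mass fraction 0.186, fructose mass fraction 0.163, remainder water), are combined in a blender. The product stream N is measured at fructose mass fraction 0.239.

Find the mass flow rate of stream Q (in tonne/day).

96.49 tonne/day

Let Q be the unknown flow. Total out = 807 + Q.
fructose balance: 200.21 + 0.163·Q = 0.239·(807 + Q)
(0.163 − 0.239)·Q = 0.239×807 − 200.21 = -7.333
Q = -7.333 / -0.076 = 96.487 tonne/day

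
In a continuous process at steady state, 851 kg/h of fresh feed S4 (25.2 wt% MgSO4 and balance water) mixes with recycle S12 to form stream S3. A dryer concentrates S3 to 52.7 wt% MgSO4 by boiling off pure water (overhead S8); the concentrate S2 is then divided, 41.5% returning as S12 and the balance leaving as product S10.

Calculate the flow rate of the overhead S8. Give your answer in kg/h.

Overall MgSO4 balance (none leaves overhead): MgSO4 in fresh feed = MgSO4 in product, i.e. 851×0.252 = (1−0.415)·S2·0.527.
S2 = 214.45/(0.527×0.585) = 695.61 kg/h.
Recycle S12 = 0.415×695.61 = 288.68 kg/h.
Combined feed S3 = 851 + 288.68 = 1139.7 kg/h.
Overhead S8 = S3 − S2 = 1139.7 − 695.61 = 444.07 kg/h.

444.1 kg/h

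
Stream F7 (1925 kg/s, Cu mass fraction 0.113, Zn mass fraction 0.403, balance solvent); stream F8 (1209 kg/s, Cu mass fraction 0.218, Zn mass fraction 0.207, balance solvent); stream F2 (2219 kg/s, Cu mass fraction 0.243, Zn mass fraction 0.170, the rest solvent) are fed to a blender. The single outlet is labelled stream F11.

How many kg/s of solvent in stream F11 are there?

solvent out = solvent in = 1925×0.484 + 1209×0.575 + 2219×0.587 = 2929.4 kg/s.

2929 kg/s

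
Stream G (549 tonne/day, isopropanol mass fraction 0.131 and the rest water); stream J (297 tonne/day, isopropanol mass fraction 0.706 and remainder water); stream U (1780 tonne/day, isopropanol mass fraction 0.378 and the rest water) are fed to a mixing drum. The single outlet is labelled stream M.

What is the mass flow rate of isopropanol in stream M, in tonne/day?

954.4 tonne/day

isopropanol out = isopropanol in = 549×0.131 + 297×0.706 + 1780×0.378 = 954.44 tonne/day.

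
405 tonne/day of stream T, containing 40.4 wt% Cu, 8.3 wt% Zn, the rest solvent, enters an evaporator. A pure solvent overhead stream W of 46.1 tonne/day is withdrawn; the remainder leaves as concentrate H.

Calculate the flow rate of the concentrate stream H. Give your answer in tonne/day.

Concentrate = 405 − 46.1 = 358.9 tonne/day.

358.9 tonne/day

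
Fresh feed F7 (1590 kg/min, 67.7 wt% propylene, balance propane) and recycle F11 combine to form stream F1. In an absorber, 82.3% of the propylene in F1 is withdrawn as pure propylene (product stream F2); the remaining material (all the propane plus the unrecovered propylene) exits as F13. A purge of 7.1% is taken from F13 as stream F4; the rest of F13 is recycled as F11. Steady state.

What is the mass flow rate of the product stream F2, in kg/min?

propylene in F1: m_A = 1590×0.677 + (1−0.071)·(1−0.823)·m_A, so m_A = 1076.4/0.8356 = 1288.3 kg/min.
Product F2 = 0.823×1288.3 = 1060.2 kg/min.

1060 kg/min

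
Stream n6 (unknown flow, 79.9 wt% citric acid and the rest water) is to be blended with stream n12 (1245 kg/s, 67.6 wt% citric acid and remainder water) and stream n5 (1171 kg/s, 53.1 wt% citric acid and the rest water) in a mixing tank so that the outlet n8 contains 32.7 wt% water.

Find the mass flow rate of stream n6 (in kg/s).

1290 kg/s

Let n6 be the unknown flow. Total out = 2416 + n6.
water balance: 952.58 + 0.201·n6 = 0.327·(2416 + n6)
(0.201 − 0.327)·n6 = 0.327×2416 − 952.58 = -162.55
n6 = -162.55 / -0.126 = 1290.1 kg/s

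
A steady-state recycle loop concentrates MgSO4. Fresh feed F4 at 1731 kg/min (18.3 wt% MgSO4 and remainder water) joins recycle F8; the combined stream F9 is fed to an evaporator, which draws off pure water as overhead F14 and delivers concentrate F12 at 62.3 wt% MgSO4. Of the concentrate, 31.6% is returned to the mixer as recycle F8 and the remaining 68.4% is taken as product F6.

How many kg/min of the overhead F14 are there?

Overall MgSO4 balance (none leaves overhead): MgSO4 in fresh feed = MgSO4 in product, i.e. 1731×0.183 = (1−0.316)·F12·0.623.
F12 = 316.77/(0.623×0.684) = 743.37 kg/min.
Recycle F8 = 0.316×743.37 = 234.9 kg/min.
Combined feed F9 = 1731 + 234.9 = 1965.9 kg/min.
Overhead F14 = F9 − F12 = 1965.9 − 743.37 = 1222.5 kg/min.

1223 kg/min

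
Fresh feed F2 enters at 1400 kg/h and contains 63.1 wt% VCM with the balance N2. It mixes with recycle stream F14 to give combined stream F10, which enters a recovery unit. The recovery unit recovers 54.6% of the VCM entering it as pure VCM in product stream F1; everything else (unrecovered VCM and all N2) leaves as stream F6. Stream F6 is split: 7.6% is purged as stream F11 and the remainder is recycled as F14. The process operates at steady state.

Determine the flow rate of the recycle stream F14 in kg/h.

N2 enters only via F2 and leaves only via the purge: 1400×0.369 = 0.076×(N2 in F6), and the recovery unit passes all N2, so N2 in F10 = N2 in F6 = 6797.4 kg/h.
VCM in F10: m_A = 1400×0.631 + (1−0.076)·(1−0.546)·m_A, so m_A = 883.4/0.5805 = 1521.8 kg/h.
F6 = (1−0.546)×1521.8 + 6797.4 = 7488.3 kg/h.
Recycle F14 = (1−0.076)×7488.3 = 6919.1 kg/h.

6919 kg/h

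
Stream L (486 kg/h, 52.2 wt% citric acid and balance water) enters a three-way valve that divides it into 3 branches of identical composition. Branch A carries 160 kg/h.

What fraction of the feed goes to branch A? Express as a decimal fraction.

0.329

Fraction to A = 160/486 = 0.3292.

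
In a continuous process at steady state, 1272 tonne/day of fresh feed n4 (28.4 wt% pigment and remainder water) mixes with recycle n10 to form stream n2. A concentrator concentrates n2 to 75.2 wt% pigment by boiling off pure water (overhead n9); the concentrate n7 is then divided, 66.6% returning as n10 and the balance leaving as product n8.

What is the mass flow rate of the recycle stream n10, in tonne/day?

Overall pigment balance (none leaves overhead): pigment in fresh feed = pigment in product, i.e. 1272×0.284 = (1−0.666)·n7·0.752.
n7 = 361.25/(0.752×0.334) = 1438.3 tonne/day.
Recycle n10 = 0.666×1438.3 = 957.89 tonne/day.

957.9 tonne/day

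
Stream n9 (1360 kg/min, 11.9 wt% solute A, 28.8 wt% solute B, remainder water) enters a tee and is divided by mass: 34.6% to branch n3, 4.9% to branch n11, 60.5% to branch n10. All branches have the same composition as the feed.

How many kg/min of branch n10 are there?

Branch n10 flow = 0.605×1360 = 822.8 kg/min.

822.8 kg/min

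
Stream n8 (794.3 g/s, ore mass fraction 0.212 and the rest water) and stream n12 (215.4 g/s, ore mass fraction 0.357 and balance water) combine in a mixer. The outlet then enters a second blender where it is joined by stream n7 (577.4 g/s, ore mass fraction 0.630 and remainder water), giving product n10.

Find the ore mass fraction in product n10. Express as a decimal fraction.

0.384

Overall, product flow = 1587.1 g/s.
ore in = 794.3×0.212 + 215.4×0.357 + 577.4×0.630 = 609.05 g/s.
ore fraction in n10 = 0.384.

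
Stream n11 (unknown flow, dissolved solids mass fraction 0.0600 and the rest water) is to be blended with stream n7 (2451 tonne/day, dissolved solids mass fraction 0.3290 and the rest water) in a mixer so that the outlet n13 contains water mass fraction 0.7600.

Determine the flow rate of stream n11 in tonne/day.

1212 tonne/day

Let n11 be the unknown flow. Total out = 2451 + n11.
water balance: 1644.6 + 0.940·n11 = 0.760·(2451 + n11)
(0.940 − 0.760)·n11 = 0.760×2451 − 1644.6 = 218.14
n11 = 218.14 / 0.180 = 1211.9 tonne/day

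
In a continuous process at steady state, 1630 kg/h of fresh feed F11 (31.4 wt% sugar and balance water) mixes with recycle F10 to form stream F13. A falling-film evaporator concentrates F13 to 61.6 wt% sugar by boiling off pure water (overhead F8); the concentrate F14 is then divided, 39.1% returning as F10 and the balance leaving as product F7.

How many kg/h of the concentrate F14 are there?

Overall sugar balance (none leaves overhead): sugar in fresh feed = sugar in product, i.e. 1630×0.314 = (1−0.391)·F14·0.616.
F14 = 511.82/(0.616×0.609) = 1364.3 kg/h.

1364 kg/h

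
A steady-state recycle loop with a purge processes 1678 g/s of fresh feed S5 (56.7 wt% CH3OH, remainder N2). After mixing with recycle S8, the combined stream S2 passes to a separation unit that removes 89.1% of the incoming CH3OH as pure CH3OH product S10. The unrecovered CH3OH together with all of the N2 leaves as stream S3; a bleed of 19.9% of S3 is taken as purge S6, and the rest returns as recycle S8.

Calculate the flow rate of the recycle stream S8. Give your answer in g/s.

3016 g/s

N2 enters only via S5 and leaves only via the purge: 1678×0.433 = 0.199×(N2 in S3), and the separation unit passes all N2, so N2 in S2 = N2 in S3 = 3651.1 g/s.
CH3OH in S2: m_A = 1678×0.567 + (1−0.199)·(1−0.891)·m_A, so m_A = 951.43/0.9127 = 1042.4 g/s.
S3 = (1−0.891)×1042.4 + 3651.1 = 3764.8 g/s.
Recycle S8 = (1−0.199)×3764.8 = 3015.6 g/s.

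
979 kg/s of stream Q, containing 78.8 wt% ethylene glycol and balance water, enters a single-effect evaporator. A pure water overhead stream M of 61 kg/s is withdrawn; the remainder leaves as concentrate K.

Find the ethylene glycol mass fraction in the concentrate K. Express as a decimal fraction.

ethylene glycol is not removed: 979×0.788 = 771.45 kg/s of ethylene glycol enters K.
Concentrate = 979 − 61 = 918 kg/s.
Mass fraction = 771.45/918 = 0.840.

0.840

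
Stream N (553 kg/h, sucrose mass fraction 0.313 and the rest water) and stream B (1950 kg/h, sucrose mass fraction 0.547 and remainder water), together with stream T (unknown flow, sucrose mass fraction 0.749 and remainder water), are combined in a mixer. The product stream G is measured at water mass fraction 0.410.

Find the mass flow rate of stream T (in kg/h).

Let T be the unknown flow. Total out = 2503 + T.
water balance: 1263.3 + 0.251·T = 0.410·(2503 + T)
(0.251 − 0.410)·T = 0.410×2503 − 1263.3 = -237.03
T = -237.03 / -0.159 = 1490.8 kg/h

1491 kg/h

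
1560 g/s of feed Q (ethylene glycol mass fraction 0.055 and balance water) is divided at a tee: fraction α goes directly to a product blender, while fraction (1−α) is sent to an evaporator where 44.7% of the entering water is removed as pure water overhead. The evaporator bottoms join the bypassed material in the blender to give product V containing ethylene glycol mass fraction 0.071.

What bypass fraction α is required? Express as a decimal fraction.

0.467

All 1560×0.055 = 85.8 g/s of ethylene glycol reaches V, so V = 85.8/0.071 = 1208.5 g/s and vapour = 351.55 g/s.
The evaporator receives (1−α)·1560 of feed at 0.945 water and removes 0.447 of that water:
0.447×0.945×(1−α)×1560 = 351.55
(1−α) = 351.55/658.97 = 0.5335;  α = 0.4665.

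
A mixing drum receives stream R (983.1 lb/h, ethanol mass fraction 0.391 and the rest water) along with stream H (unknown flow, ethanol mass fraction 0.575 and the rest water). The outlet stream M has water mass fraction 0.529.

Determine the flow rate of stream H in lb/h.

Let H be the unknown flow. Total out = 983.1 + H.
water balance: 598.71 + 0.425·H = 0.529·(983.1 + H)
(0.425 − 0.529)·H = 0.529×983.1 − 598.71 = -78.648
H = -78.648 / -0.104 = 756.23 lb/h

756.2 lb/h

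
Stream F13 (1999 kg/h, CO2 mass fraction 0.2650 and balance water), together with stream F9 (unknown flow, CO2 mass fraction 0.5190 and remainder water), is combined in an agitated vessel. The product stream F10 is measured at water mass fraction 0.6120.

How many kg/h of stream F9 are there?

Let F9 be the unknown flow. Total out = 1999 + F9.
water balance: 1469.3 + 0.481·F9 = 0.612·(1999 + F9)
(0.481 − 0.612)·F9 = 0.612×1999 − 1469.3 = -245.88
F9 = -245.88 / -0.131 = 1876.9 kg/h

1877 kg/h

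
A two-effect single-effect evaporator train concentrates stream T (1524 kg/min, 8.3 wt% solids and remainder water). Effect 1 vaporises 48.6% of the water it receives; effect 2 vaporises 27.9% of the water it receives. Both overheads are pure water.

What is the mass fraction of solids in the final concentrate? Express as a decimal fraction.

water in feed = 1524×0.917 = 1397.5 kg/min.
After stage 1: water left = (1−0.486)×1397.5 = 718.32; stream total = 844.81 kg/min.
After stage 2: water left = (1−0.279)×718.32 = 517.91; final concentrate = 644.4 kg/min.
solids fraction = 126.49/644.4 = 0.196.

0.196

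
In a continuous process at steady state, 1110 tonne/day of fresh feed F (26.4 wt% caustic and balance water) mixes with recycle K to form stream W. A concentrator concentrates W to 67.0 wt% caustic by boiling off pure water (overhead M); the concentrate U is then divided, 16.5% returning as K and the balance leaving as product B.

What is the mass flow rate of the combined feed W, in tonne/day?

1196 tonne/day

Overall caustic balance (none leaves overhead): caustic in fresh feed = caustic in product, i.e. 1110×0.264 = (1−0.165)·U·0.670.
U = 293.04/(0.670×0.835) = 523.8 tonne/day.
Recycle K = 0.165×523.8 = 86.427 tonne/day.
Combined feed W = 1110 + 86.427 = 1196.4 tonne/day.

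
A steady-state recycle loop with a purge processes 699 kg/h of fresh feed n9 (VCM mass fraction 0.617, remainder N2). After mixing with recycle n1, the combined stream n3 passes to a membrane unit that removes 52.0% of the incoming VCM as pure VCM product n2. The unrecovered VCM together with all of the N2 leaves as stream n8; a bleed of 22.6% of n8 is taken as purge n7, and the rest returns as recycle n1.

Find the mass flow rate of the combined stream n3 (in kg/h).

N2 enters only via n9 and leaves only via the purge: 699×0.383 = 0.226×(N2 in n8), and the membrane unit passes all N2, so N2 in n3 = N2 in n8 = 1184.6 kg/h.
VCM in n3: m_A = 699×0.617 + (1−0.226)·(1−0.520)·m_A, so m_A = 431.28/0.6285 = 686.23 kg/h.
n3 = 686.23 + 1184.6 = 1870.8 kg/h.

1871 kg/h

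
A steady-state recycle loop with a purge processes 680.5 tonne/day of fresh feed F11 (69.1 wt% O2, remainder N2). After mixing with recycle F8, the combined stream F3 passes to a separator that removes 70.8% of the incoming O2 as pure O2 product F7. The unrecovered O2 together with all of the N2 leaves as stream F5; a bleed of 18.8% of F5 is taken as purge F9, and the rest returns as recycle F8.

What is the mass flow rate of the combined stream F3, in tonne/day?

1735 tonne/day

N2 enters only via F11 and leaves only via the purge: 680.5×0.309 = 0.188×(N2 in F5), and the separator passes all N2, so N2 in F3 = N2 in F5 = 1118.5 tonne/day.
O2 in F3: m_A = 680.5×0.691 + (1−0.188)·(1−0.708)·m_A, so m_A = 470.23/0.7629 = 616.37 tonne/day.
F3 = 616.37 + 1118.5 = 1734.9 tonne/day.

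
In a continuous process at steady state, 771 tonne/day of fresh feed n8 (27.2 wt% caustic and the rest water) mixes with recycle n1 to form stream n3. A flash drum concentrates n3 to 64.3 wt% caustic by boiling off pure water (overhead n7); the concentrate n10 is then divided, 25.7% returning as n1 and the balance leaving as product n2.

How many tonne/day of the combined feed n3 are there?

Overall caustic balance (none leaves overhead): caustic in fresh feed = caustic in product, i.e. 771×0.272 = (1−0.257)·n10·0.643.
n10 = 209.71/(0.643×0.743) = 438.96 tonne/day.
Recycle n1 = 0.257×438.96 = 112.81 tonne/day.
Combined feed n3 = 771 + 112.81 = 883.81 tonne/day.

883.8 tonne/day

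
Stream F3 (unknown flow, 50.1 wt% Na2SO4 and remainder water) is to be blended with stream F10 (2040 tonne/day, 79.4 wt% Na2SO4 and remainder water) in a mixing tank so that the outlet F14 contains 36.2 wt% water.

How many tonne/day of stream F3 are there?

Let F3 be the unknown flow. Total out = 2040 + F3.
water balance: 420.24 + 0.499·F3 = 0.362·(2040 + F3)
(0.499 − 0.362)·F3 = 0.362×2040 − 420.24 = 318.24
F3 = 318.24 / 0.137 = 2322.9 tonne/day

2323 tonne/day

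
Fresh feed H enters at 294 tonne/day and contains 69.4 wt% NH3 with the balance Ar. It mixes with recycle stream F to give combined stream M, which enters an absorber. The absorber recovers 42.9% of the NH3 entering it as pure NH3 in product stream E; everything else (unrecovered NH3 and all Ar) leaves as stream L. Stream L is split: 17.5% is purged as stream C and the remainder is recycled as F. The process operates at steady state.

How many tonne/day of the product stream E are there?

165.5 tonne/day

NH3 in M: m_A = 294×0.694 + (1−0.175)·(1−0.429)·m_A, so m_A = 204.04/0.5289 = 385.76 tonne/day.
Product E = 0.429×385.76 = 165.49 tonne/day.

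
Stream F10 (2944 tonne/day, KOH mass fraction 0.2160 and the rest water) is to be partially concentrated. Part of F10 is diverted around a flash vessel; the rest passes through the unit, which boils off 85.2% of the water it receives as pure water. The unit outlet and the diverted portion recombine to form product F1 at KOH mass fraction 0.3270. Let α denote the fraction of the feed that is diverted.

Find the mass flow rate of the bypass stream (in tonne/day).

1448 tonne/day

All 2944×0.216 = 635.9 tonne/day of KOH reaches F1, so F1 = 635.9/0.327 = 1944.7 tonne/day and vapour = 999.34 tonne/day.
The evaporator receives (1−α)·2944 of feed at 0.784 water and removes 0.852 of that water:
0.852×0.784×(1−α)×2944 = 999.34
(1−α) = 999.34/1966.5 = 0.5082;  α = 0.4918.
Bypass flow = 0.4918×2944 = 1447.9 tonne/day.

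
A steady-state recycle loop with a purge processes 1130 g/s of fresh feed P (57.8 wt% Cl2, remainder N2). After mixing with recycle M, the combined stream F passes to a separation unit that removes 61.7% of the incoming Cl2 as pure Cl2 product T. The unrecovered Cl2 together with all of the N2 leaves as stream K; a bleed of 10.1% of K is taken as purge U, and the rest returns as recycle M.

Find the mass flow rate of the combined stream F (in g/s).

5718 g/s

N2 enters only via P and leaves only via the purge: 1130×0.422 = 0.101×(N2 in K), and the separation unit passes all N2, so N2 in F = N2 in K = 4721.4 g/s.
Cl2 in F: m_A = 1130×0.578 + (1−0.101)·(1−0.617)·m_A, so m_A = 653.14/0.6557 = 996.12 g/s.
F = 996.12 + 4721.4 = 5717.5 g/s.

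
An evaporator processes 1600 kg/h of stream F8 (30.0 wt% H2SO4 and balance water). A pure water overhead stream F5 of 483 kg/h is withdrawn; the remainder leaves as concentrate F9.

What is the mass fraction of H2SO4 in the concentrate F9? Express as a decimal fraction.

0.4297

H2SO4 is not removed: 1600×0.300 = 480 kg/h of H2SO4 enters F9.
Concentrate = 1600 − 483 = 1117 kg/h.
Mass fraction = 480/1117 = 0.4297.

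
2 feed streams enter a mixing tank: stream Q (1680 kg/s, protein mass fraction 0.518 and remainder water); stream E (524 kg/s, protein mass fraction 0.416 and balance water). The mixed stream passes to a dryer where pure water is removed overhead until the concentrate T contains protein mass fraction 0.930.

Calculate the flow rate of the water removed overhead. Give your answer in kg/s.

1034 kg/s

protein entering = 1680×0.518 + 524×0.416 = 1088.2 kg/s.
All protein reports to T, so T = 1088.2/0.930 = 1170.1 kg/s.
Total feed = 2204 kg/s; overhead = 2204 − 1170.1 = 1033.9 kg/s.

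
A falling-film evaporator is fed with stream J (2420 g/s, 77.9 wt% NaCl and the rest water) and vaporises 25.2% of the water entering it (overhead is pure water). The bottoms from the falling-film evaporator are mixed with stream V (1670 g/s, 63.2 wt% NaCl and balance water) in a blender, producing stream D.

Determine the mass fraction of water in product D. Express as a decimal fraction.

Vapour removed = 0.252×0.221×2420 = 134.77 g/s; concentrate = 2285.2 g/s.
water reaching the mixer = 400.05 (from concentrate) + 1670×0.368 = 1014.6 g/s.
Product flow = 2285.2 + 1670 = 3955.2 g/s; water fraction = 0.257.

0.257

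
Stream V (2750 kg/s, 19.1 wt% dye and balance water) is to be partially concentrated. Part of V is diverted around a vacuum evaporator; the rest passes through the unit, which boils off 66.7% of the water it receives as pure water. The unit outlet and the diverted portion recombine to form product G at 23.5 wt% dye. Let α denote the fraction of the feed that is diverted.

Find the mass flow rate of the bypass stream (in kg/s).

1796 kg/s

All 2750×0.191 = 525.25 kg/s of dye reaches G, so G = 525.25/0.235 = 2235.1 kg/s and vapour = 514.89 kg/s.
The evaporator receives (1−α)·2750 of feed at 0.809 water and removes 0.667 of that water:
0.667×0.809×(1−α)×2750 = 514.89
(1−α) = 514.89/1483.9 = 0.3470;  α = 0.6530.
Bypass flow = 0.6530×2750 = 1795.8 kg/s.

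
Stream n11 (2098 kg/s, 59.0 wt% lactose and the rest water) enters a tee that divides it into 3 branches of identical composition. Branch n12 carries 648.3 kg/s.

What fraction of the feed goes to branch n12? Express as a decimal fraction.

0.309

Fraction to n12 = 648.3/2098 = 0.3090.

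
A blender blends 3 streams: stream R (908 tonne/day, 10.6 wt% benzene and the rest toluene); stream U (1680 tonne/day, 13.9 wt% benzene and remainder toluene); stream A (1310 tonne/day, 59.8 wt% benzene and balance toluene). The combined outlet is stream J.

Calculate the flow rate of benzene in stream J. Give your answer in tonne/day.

1113 tonne/day

benzene out = benzene in = 908×0.106 + 1680×0.139 + 1310×0.598 = 1113.1 tonne/day.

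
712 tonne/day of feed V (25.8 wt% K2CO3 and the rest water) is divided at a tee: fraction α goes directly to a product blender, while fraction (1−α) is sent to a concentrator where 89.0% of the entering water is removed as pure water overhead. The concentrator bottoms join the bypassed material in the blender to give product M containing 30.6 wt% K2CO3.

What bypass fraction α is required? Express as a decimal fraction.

0.762

All 712×0.258 = 183.7 tonne/day of K2CO3 reaches M, so M = 183.7/0.306 = 600.31 tonne/day and vapour = 111.69 tonne/day.
The evaporator receives (1−α)·712 of feed at 0.742 water and removes 0.890 of that water:
0.890×0.742×(1−α)×712 = 111.69
(1−α) = 111.69/470.19 = 0.2375;  α = 0.7625.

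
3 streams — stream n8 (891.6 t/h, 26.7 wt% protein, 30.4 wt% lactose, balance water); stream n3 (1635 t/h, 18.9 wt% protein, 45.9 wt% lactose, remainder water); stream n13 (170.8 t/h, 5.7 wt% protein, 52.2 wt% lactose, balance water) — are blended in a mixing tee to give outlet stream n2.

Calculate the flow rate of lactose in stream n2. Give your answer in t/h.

lactose out = lactose in = 891.6×0.304 + 1635×0.459 + 170.8×0.522 = 1110.7 t/h.

1111 t/h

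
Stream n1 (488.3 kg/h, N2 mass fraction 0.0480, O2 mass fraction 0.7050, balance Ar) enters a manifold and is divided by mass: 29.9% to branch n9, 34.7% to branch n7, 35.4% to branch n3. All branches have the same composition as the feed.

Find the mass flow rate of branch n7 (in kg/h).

169.4 kg/h

Branch n7 flow = 0.347×488.3 = 169.44 kg/h.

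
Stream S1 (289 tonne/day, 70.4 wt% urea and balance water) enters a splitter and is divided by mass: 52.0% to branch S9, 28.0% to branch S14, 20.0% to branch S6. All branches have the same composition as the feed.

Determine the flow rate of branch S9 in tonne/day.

Branch S9 flow = 0.520×289 = 150.28 tonne/day.

150.3 tonne/day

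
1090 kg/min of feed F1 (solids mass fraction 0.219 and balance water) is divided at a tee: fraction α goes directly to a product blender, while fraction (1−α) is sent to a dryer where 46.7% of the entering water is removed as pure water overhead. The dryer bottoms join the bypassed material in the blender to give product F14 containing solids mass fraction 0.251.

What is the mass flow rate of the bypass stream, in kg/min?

709 kg/min

All 1090×0.219 = 238.71 kg/min of solids reaches F14, so F14 = 238.71/0.251 = 951.04 kg/min and vapour = 138.96 kg/min.
The evaporator receives (1−α)·1090 of feed at 0.781 water and removes 0.467 of that water:
0.467×0.781×(1−α)×1090 = 138.96
(1−α) = 138.96/397.55 = 0.3495;  α = 0.6505.
Bypass flow = 0.6505×1090 = 708.99 kg/min.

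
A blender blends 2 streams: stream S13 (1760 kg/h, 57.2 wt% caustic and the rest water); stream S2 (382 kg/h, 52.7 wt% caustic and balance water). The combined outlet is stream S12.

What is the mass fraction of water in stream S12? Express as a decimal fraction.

0.436

Total flow out = 1760 + 382 = 2142 kg/h.
water in = 1760×0.428 + 382×0.473 = 933.97 kg/h.
water mass fraction in S12 = 933.97/2142 = 0.436.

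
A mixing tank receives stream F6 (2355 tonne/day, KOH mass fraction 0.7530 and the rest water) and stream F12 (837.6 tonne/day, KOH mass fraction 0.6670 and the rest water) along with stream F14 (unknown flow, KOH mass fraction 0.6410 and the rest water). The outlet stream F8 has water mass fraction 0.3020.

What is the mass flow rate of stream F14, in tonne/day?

Let F14 be the unknown flow. Total out = 3192.6 + F14.
water balance: 860.61 + 0.359·F14 = 0.302·(3192.6 + F14)
(0.359 − 0.302)·F14 = 0.302×3192.6 − 860.61 = 103.56
F14 = 103.56 / 0.057 = 1816.8 tonne/day

1817 tonne/day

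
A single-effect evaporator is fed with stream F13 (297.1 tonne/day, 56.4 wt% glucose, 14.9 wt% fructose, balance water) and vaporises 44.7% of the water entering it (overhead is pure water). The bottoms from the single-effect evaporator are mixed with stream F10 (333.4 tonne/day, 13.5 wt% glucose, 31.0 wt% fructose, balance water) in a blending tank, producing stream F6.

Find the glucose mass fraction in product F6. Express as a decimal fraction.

0.359

Vapour removed = 0.447×0.287×297.1 = 38.115 tonne/day; concentrate = 258.99 tonne/day.
glucose reaching the mixer = 167.56 (from concentrate) + 333.4×0.135 = 212.57 tonne/day.
Product flow = 258.99 + 333.4 = 592.39 tonne/day; glucose fraction = 0.359.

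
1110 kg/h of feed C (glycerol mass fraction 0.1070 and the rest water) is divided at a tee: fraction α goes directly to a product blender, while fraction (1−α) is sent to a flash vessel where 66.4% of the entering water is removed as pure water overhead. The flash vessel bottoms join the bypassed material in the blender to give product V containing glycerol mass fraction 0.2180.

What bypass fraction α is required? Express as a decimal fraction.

0.141

All 1110×0.107 = 118.77 kg/h of glycerol reaches V, so V = 118.77/0.218 = 544.82 kg/h and vapour = 565.18 kg/h.
The evaporator receives (1−α)·1110 of feed at 0.893 water and removes 0.664 of that water:
0.664×0.893×(1−α)×1110 = 565.18
(1−α) = 565.18/658.18 = 0.8587;  α = 0.1413.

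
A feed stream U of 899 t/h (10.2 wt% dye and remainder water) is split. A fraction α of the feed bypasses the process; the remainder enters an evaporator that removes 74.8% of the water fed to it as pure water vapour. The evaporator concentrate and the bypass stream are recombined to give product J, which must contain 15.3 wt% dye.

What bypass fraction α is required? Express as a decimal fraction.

0.504

All 899×0.102 = 91.698 t/h of dye reaches J, so J = 91.698/0.153 = 599.33 t/h and vapour = 299.67 t/h.
The evaporator receives (1−α)·899 of feed at 0.898 water and removes 0.748 of that water:
0.748×0.898×(1−α)×899 = 299.67
(1−α) = 299.67/603.86 = 0.4963;  α = 0.5037.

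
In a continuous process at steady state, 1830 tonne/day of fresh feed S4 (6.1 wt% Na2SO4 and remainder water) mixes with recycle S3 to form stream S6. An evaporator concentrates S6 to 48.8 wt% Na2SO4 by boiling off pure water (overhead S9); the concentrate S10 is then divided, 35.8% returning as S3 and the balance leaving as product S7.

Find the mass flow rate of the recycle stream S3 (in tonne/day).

127.6 tonne/day

Overall Na2SO4 balance (none leaves overhead): Na2SO4 in fresh feed = Na2SO4 in product, i.e. 1830×0.061 = (1−0.358)·S10·0.488.
S10 = 111.63/(0.488×0.642) = 356.31 tonne/day.
Recycle S3 = 0.358×356.31 = 127.56 tonne/day.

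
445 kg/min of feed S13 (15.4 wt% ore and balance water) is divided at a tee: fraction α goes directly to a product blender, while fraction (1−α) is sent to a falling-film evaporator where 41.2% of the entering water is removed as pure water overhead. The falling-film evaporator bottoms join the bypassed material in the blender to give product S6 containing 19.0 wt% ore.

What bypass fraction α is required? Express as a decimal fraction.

0.456

All 445×0.154 = 68.53 kg/min of ore reaches S6, so S6 = 68.53/0.190 = 360.68 kg/min and vapour = 84.316 kg/min.
The evaporator receives (1−α)·445 of feed at 0.846 water and removes 0.412 of that water:
0.412×0.846×(1−α)×445 = 84.316
(1−α) = 84.316/155.11 = 0.5436;  α = 0.4564.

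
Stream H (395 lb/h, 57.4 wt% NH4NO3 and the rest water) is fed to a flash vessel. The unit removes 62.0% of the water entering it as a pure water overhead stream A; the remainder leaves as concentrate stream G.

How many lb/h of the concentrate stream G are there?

water entering = 395×0.426 = 168.27 lb/h; overhead removed = 0.620×168.27 = 104.33 lb/h.
Concentrate = 395 − 104.33 = 290.67 lb/h.

290.7 lb/h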